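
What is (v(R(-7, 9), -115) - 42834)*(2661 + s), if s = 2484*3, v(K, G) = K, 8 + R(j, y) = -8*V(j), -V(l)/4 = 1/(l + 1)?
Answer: -433315082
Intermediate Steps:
V(l) = -4/(1 + l) (V(l) = -4/(l + 1) = -4/(1 + l))
R(j, y) = -8 + 32/(1 + j) (R(j, y) = -8 - (-32)/(1 + j) = -8 + 32/(1 + j))
s = 7452
(v(R(-7, 9), -115) - 42834)*(2661 + s) = (8*(3 - 1*(-7))/(1 - 7) - 42834)*(2661 + 7452) = (8*(3 + 7)/(-6) - 42834)*10113 = (8*(-⅙)*10 - 42834)*10113 = (-40/3 - 42834)*10113 = -128542/3*10113 = -433315082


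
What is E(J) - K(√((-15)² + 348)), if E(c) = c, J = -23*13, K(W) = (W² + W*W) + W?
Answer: -1445 - √573 ≈ -1468.9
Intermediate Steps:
K(W) = W + 2*W² (K(W) = (W² + W²) + W = 2*W² + W = W + 2*W²)
J = -299
E(J) - K(√((-15)² + 348)) = -299 - √((-15)² + 348)*(1 + 2*√((-15)² + 348)) = -299 - √(225 + 348)*(1 + 2*√(225 + 348)) = -299 - √573*(1 + 2*√573)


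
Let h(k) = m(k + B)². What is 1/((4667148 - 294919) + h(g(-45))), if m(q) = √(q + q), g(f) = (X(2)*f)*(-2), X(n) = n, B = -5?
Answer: 1/4372579 ≈ 2.2870e-7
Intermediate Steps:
g(f) = -4*f (g(f) = (2*f)*(-2) = -4*f)
m(q) = √2*√q (m(q) = √(2*q) = √2*√q)
h(k) = -10 + 2*k (h(k) = (√2*√(k - 5))² = (√2*√(-5 + k))² = -10 + 2*k)
1/((4667148 - 294919) + h(g(-45))) = 1/((4667148 - 294919) + (-10 + 2*(-4*(-45)))) = 1/(4372229 + (-10 + 2*180)) = 1/(4372229 + (-10 + 360)) = 1/(4372229 + 350) = 1/4372579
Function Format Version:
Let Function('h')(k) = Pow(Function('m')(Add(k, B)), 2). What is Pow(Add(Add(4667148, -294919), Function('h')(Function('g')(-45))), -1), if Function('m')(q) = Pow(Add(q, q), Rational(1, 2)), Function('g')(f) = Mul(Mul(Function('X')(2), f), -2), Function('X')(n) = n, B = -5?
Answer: Rational(1, 4372579) ≈ 2.2870e-7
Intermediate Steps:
Function('g')(f) = Mul(-4, f) (Function('g')(f) = Mul(Mul(2, f), -2) = Mul(-4, f))
Function('m')(q) = Mul(Pow(2, Rational(1, 2)), Pow(q, Rational(1, 2))) (Function('m')(q) = Pow(Mul(2, q), Rational(1, 2)) = Mul(Pow(2, Rational(1, 2)), Pow(q, Rational(1, 2))))
Function('h')(k) = Add(-10, Mul(2, k)) (Function('h')(k) = Pow(Mul(Pow(2, Rational(1, 2)), Pow(Add(k, -5), Rational(1, 2))), 2) = Pow(Mul(Pow(2, Rational(1, 2)), Pow(Add(-5, k), Rational(1, 2))), 2) = Add(-10, Mul(2, k)))
Pow(Add(Add(4667148, -294919), Function('h')(Function('g')(-45))), -1) = Pow(Add(Add(4667148, -294919), Add(-10, Mul(2, Mul(-4, -45)))), -1) = Pow(Add(4372229, Add(-10, Mul(2, 180))), -1) = Pow(Add(4372229, Add(-10, 360)), -1) = Pow(Add(4372229, 350), -1) = Pow(4372579, -1) = Rational(1, 4372579)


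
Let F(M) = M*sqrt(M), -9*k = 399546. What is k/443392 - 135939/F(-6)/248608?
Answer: -22197/221696 - 45313*I*sqrt(6)/2983296 ≈ -0.10012 - 0.037205*I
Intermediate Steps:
k = -44394 (k = -1/9*399546 = -44394)
F(M) = M**(3/2)
k/443392 - 135939/F(-6)/248608 = -44394/443392 - 135939*I*sqrt(6)/36/248608 = -44394*1/443392 - 135939*I*sqrt(6)/36*(1/248608) = -22197/221696 - 45313*I*sqrt(6)/12*(1/248608) = -22197/221696 - 45313*I*sqrt(6)/2983296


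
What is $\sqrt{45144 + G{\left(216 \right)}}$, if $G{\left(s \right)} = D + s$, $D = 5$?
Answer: $\sqrt{45365} \approx 212.99$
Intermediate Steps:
$G{\left(s \right)} = 5 + s$
$\sqrt{45144 + G{\left(216 \right)}} = \sqrt{45144 + \left(5 + 216\right)} = \sqrt{45144 + 221} = \sqrt{45365}$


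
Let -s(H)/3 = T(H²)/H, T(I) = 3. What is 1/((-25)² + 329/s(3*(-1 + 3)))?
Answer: 3/1217 ≈ 0.0024651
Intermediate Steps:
s(H) = -9/H
1/((-25)² + 329/s(3*(-1 + 3))) = 1/((-25)² + 329/((-9*1/(3*(-1 + 3))))) = 1/(625 + 329/((-9/(3*2)))) = 1/(625 + 329/((-9/6))) = 1/(625 + 329/((-9*⅙))) = 1/(625 + 329/(-3/2)) = 1/(625 + 329*(-⅔)) = 1/(625 - 658/3) = 1/(1217/3) = 3/1217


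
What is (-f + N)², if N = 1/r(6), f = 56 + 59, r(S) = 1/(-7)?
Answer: 14884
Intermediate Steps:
r(S) = -⅐
f = 115
N = -7 (N = 1/(-⅐) = -7)
(-f + N)² = (-1*115 - 7)² = (-115 - 7)² = (-122)² = 14884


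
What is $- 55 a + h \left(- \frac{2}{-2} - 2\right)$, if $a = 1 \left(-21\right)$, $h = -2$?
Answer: $1157$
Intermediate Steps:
$a = -21$
$- 55 a + h \left(- \frac{2}{-2} - 2\right) = \left(-55\right) \left(-21\right) - 2 \left(- \frac{2}{-2} - 2\right) = 1155 - 2 \left(\left(-2\right) \left(- \frac{1}{2}\right) - 2\right) = 1155 - 2 \left(1 - 2\right) = 1155 - -2 = 1155 + 2 = 1157$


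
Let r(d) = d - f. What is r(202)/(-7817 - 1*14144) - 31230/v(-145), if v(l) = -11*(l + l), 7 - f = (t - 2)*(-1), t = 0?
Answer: -68647046/7005559 ≈ -9.7989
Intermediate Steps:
f = 5 (f = 7 - (0 - 2)*(-1) = 7 - (-2)*(-1) = 7 - 1*2 = 7 - 2 = 5)
r(d) = -5 + d (r(d) = d - 1*5 = d - 5 = -5 + d)
v(l) = -22*l
r(202)/(-7817 - 1*14144) - 31230/v(-145) = (-5 + 202)/(-7817 - 1*14144) - 31230/((-22*(-145))) = 197/(-7817 - 14144) - 31230/3190 = 197/(-21961) - 31230*1/3190 = 197*(-1/21961) - 3123/319 = -197/21961 - 3123/319 = -68647046/7005559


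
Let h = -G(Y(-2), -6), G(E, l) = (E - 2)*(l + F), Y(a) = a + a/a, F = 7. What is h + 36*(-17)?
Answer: -609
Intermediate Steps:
Y(a) = 1 + a (Y(a) = a + 1 = 1 + a)
G(E, l) = (-2 + E)*(7 + l) (G(E, l) = (E - 2)*(l + 7) = (-2 + E)*(7 + l))
h = 3 (h = -(-14 - 2*(-6) + 7*(1 - 2) + (1 - 2)*(-6)) = -(-14 + 12 + 7*(-1) - 1*(-6)) = -(-14 + 12 - 7 + 6) = -1*(-3) = 3)
h + 36*(-17) = 3 + 36*(-17) = 3 - 612 = -609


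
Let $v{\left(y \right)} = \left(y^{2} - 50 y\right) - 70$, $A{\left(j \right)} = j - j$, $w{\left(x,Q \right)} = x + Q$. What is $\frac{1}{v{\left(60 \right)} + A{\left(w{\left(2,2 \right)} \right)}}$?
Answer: $\frac{1}{530} \approx 0.0018868$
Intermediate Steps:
$w{\left(x,Q \right)} = Q + x$
$A{\left(j \right)} = 0$
$v{\left(y \right)} = -70 + y^{2} - 50 y$
$\frac{1}{v{\left(60 \right)} + A{\left(w{\left(2,2 \right)} \right)}} = \frac{1}{\left(-70 + 60^{2} - 3000\right) + 0} = \frac{1}{\left(-70 + 3600 - 3000\right) + 0} = \frac{1}{530 + 0} = \frac{1}{530}$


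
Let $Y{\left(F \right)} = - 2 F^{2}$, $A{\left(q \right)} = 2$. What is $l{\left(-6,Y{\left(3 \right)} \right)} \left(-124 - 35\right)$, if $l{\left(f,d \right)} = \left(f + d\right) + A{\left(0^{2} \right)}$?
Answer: $3498$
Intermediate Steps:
$l{\left(f,d \right)} = 2 + d + f$ ($l{\left(f,d \right)} = \left(f + d\right) + 2 = \left(d + f\right) + 2 = 2 + d + f$)
$l{\left(-6,Y{\left(3 \right)} \right)} \left(-124 - 35\right) = \left(2 - 2 \cdot 3^{2} - 6\right) \left(-124 - 35\right) = \left(2 - 18 - 6\right) \left(-159\right) = \left(-22\right) \left(-159\right) = 3498$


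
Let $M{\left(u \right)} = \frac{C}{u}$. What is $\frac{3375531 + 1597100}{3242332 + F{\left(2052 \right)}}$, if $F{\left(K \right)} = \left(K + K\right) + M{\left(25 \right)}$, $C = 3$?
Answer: $\frac{124315775}{81160903} \approx 1.5317$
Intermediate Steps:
$M{\left(u \right)} = \frac{3}{u}$
$F{\left(K \right)} = \frac{3}{25} + 2 K$ ($F{\left(K \right)} = \left(K + K\right) + \frac{3}{25} = 2 K + 3 \cdot \frac{1}{25} = 2 K + \frac{3}{25} = \frac{3}{25} + 2 K$)
$\frac{3375531 + 1597100}{3242332 + F{\left(2052 \right)}} = \frac{3375531 + 1597100}{3242332 + \left(\frac{3}{25} + 2 \cdot 2052\right)} = \frac{4972631}{3242332 + \left(\frac{3}{25} + 4104\right)} = \frac{4972631}{3242332 + \frac{102603}{25}} = \frac{4972631}{\frac{81160903}{25}} = 4972631 \cdot \frac{25}{81160903} = \frac{124315775}{81160903}$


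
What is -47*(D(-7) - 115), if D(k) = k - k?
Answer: 5405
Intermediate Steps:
D(k) = 0
-47*(D(-7) - 115) = -47*(0 - 115) = -47*(-115) = 5405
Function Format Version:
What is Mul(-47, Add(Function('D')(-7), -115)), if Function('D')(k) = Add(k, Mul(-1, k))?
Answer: 5405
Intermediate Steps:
Function('D')(k) = 0
Mul(-47, Add(Function('D')(-7), -115)) = Mul(-47, Add(0, -115)) = Mul(-47, -115) = 5405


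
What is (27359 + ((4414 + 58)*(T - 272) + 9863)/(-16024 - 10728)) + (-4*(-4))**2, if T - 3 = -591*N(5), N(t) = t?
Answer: 753164345/26752 ≈ 28154.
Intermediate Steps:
T = -2952 (T = 3 - 591*5 = 3 - 2955 = -2952)
(27359 + ((4414 + 58)*(T - 272) + 9863)/(-16024 - 10728)) + (-4*(-4))**2 = (27359 + ((4414 + 58)*(-2952 - 272) + 9863)/(-16024 - 10728)) + (-4*(-4))**2 = (27359 + (4472*(-3224) + 9863)/(-26752)) + 16**2 = (27359 + (-14417728 + 9863)*(-1/26752)) + 256 = (27359 - 14407865*(-1/26752)) + 256 = (27359 + 14407865/26752) + 256 = 746315833/26752 + 256 = 753164345/26752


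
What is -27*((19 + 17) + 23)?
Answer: -1593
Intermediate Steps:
-27*((19 + 17) + 23) = -27*(36 + 23) = -27*59 = -1593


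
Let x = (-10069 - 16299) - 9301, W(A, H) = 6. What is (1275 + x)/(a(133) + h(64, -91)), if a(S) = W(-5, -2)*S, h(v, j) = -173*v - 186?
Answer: 17197/5230 ≈ 3.2881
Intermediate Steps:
h(v, j) = -186 - 173*v
a(S) = 6*S
x = -35669 (x = -26368 - 9301 = -35669)
(1275 + x)/(a(133) + h(64, -91)) = (1275 - 35669)/(6*133 + (-186 - 173*64)) = -34394/(798 + (-186 - 11072)) = -34394/(798 - 11258) = -34394/(-10460) = -34394*(-1/10460) = 17197/5230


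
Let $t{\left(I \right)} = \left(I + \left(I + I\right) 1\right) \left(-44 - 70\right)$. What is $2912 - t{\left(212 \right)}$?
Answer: $75416$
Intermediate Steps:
$t{\left(I \right)} = - 342 I$ ($t{\left(I \right)} = \left(I + 2 I 1\right) \left(-114\right) = \left(I + 2 I\right) \left(-114\right) = 3 I \left(-114\right) = - 342 I$)
$2912 - t{\left(212 \right)} = 2912 - \left(-342\right) 212 = 2912 - -72504 = 2912 + 72504 = 75416$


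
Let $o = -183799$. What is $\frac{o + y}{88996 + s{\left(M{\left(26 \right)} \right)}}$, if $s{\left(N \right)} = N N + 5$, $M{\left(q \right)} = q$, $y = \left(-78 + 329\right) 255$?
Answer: $- \frac{119794}{89677} \approx -1.3358$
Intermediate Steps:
$y = 64005$ ($y = 251 \cdot 255 = 64005$)
$s{\left(N \right)} = 5 + N^{2}$ ($s{\left(N \right)} = N^{2} + 5 = 5 + N^{2}$)
$\frac{o + y}{88996 + s{\left(M{\left(26 \right)} \right)}} = \frac{-183799 + 64005}{88996 + \left(5 + 26^{2}\right)} = - \frac{119794}{88996 + \left(5 + 676\right)} = - \frac{119794}{88996 + 681} = - \frac{119794}{89677}$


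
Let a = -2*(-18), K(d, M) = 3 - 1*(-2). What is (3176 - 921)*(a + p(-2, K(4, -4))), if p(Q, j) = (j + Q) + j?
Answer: 99220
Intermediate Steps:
K(d, M) = 5 (K(d, M) = 3 + 2 = 5)
p(Q, j) = Q + 2*j (p(Q, j) = (Q + j) + j = Q + 2*j)
a = 36
(3176 - 921)*(a + p(-2, K(4, -4))) = (3176 - 921)*(36 + (-2 + 2*5)) = 2255*(36 + (-2 + 10)) = 2255*(36 + 8) = 2255*44 = 99220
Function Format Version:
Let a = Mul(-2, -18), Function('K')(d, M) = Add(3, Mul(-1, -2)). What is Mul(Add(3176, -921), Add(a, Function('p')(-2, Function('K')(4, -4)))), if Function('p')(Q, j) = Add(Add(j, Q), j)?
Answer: 99220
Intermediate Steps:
Function('K')(d, M) = 5 (Function('K')(d, M) = Add(3, 2) = 5)
Function('p')(Q, j) = Add(Q, Mul(2, j)) (Function('p')(Q, j) = Add(Add(Q, j), j) = Add(Q, Mul(2, j)))
a = 36
Mul(Add(3176, -921), Add(a, Function('p')(-2, Function('K')(4, -4)))) = Mul(Add(3176, -921), Add(36, Add(-2, Mul(2, 5)))) = Mul(2255, Add(36, Add(-2, 10))) = Mul(2255, Add(36, 8)) = Mul(2255, 44) = 99220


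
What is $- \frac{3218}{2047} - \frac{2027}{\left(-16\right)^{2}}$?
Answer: $- \frac{4973077}{524032} \approx -9.49$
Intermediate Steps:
$- \frac{3218}{2047} - \frac{2027}{\left(-16\right)^{2}} = \left(-3218\right) \frac{1}{2047} - \frac{2027}{256} = - \frac{3218}{2047} - \frac{2027}{256} = - \frac{4973077}{524032}$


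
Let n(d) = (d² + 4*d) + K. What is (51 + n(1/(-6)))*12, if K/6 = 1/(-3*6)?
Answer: 1801/3 ≈ 600.33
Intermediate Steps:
K = -⅓ (K = 6*(1/(-3*6)) = 6*(-⅓*⅙) = 6*(-1/18) = -⅓ ≈ -0.33333)
n(d) = -⅓ + d² + 4*d (n(d) = (d² + 4*d) - ⅓ = -⅓ + d² + 4*d)
(51 + n(1/(-6)))*12 = (51 + (-⅓ + (1/(-6))² + 4/(-6)))*12 = (51 + (-⅓ + (-⅙)² + 4*(-⅙)))*12 = (51 + (-⅓ + 1/36 - ⅔))*12 = (51 - 35/36)*12 = (1801/36)*12 = 1801/3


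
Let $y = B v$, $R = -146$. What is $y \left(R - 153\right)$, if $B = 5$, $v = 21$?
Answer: $-31395$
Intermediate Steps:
$y = 105$ ($y = 5 \cdot 21 = 105$)
$y \left(R - 153\right) = 105 \left(-146 - 153\right) = 105 \left(-299\right) = -31395$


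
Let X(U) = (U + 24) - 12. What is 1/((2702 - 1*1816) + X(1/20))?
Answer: 20/17961 ≈ 0.0011135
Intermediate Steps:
X(U) = 12 + U (X(U) = (24 + U) - 12 = 12 + U)
1/((2702 - 1*1816) + X(1/20)) = 1/((2702 - 1*1816) + (12 + 1/20)) = 1/((2702 - 1816) + (12 + 1/20)) = 1/(886 + 241/20) = 1/(17961/20) = 20/17961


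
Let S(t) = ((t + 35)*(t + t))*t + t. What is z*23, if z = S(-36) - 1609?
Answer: -97451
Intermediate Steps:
S(t) = t + 2*t²*(35 + t) (S(t) = ((35 + t)*(2*t))*t + t = (2*t*(35 + t))*t + t = 2*t²*(35 + t) + t = t + 2*t²*(35 + t))
z = -4237 (z = -36*(1 + 2*(-36)² + 70*(-36)) - 1609 = -36*(1 + 2*1296 - 2520) - 1609 = -36*(1 + 2592 - 2520) - 1609 = -36*73 - 1609 = -2628 - 1609 = -4237)
z*23 = -4237*23 = -97451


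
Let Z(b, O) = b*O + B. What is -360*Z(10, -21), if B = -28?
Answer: 85680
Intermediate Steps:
Z(b, O) = -28 + O*b (Z(b, O) = b*O - 28 = O*b - 28 = -28 + O*b)
-360*Z(10, -21) = -360*(-28 - 21*10) = -360*(-28 - 210) = -360*(-238) = 85680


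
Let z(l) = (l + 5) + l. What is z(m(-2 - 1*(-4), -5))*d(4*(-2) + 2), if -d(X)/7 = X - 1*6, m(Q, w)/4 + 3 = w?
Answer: -4956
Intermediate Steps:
m(Q, w) = -12 + 4*w
z(l) = 5 + 2*l (z(l) = (5 + l) + l = 5 + 2*l)
d(X) = 42 - 7*X (d(X) = -7*(X - 1*6) = -7*(X - 6) = -7*(-6 + X) = 42 - 7*X)
z(m(-2 - 1*(-4), -5))*d(4*(-2) + 2) = (5 + 2*(-12 + 4*(-5)))*(42 - 7*(4*(-2) + 2)) = (5 + 2*(-12 - 20))*(42 - 7*(-8 + 2)) = (5 + 2*(-32))*(42 - 7*(-6)) = (5 - 64)*(42 + 42) = -59*84 = -4956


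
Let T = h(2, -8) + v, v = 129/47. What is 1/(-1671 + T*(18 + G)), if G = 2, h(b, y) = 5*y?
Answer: -47/113557 ≈ -0.00041389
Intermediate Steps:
v = 129/47 (v = 129*(1/47) = 129/47 ≈ 2.7447)
T = -1751/47 (T = 5*(-8) + 129/47 = -40 + 129/47 = -1751/47 ≈ -37.255)
1/(-1671 + T*(18 + G)) = 1/(-1671 - 1751*(18 + 2)/47) = 1/(-1671 - 1751/47*20) = 1/(-1671 - 35020/47) = 1/(-113557/47) = -47/113557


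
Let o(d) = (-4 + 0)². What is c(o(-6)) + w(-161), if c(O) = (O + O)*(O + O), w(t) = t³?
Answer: -4172257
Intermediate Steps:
o(d) = 16 (o(d) = (-4)² = 16)
c(O) = 4*O² (c(O) = (2*O)*(2*O) = 4*O²)
c(o(-6)) + w(-161) = 4*16² + (-161)³ = 4*256 - 4173281 = 1024 - 4173281 = -4172257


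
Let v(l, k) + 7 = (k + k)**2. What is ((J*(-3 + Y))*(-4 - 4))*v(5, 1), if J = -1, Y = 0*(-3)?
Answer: 72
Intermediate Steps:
Y = 0
v(l, k) = -7 + 4*k**2 (v(l, k) = -7 + (k + k)**2 = -7 + (2*k)**2 = -7 + 4*k**2)
((J*(-3 + Y))*(-4 - 4))*v(5, 1) = ((-(-3 + 0))*(-4 - 4))*(-7 + 4*1**2) = (-1*(-3)*(-8))*(-7 + 4*1) = (3*(-8))*(-7 + 4) = -24*(-3) = 72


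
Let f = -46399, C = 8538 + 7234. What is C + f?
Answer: -30627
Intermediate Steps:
C = 15772
C + f = 15772 - 46399 = -30627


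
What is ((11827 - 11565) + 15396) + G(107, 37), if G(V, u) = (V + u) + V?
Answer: 15909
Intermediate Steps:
G(V, u) = u + 2*V
((11827 - 11565) + 15396) + G(107, 37) = ((11827 - 11565) + 15396) + (37 + 2*107) = (262 + 15396) + (37 + 214) = 15658 + 251 = 15909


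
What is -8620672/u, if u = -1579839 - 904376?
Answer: 8620672/2484215 ≈ 3.4702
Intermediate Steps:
u = -2484215
-8620672/u = -8620672/(-2484215) = -8620672*(-1/2484215) = 8620672/2484215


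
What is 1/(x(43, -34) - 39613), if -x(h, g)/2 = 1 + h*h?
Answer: -1/43313 ≈ -2.3088e-5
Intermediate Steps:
x(h, g) = -2 - 2*h**2 (x(h, g) = -2*(1 + h*h) = -2*(1 + h**2) = -2 - 2*h**2)
1/(x(43, -34) - 39613) = 1/((-2 - 2*43**2) - 39613) = 1/((-2 - 2*1849) - 39613) = 1/((-2 - 3698) - 39613) = 1/(-3700 - 39613) = 1/(-43313) = -1/43313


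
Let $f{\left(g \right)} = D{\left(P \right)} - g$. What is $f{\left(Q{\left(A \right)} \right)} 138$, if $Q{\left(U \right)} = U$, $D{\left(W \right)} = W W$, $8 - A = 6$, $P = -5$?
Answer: $3174$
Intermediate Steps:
$A = 2$ ($A = 8 - 6 = 2$)
$D{\left(W \right)} = W^{2}$
$f{\left(g \right)} = 25 - g$ ($f{\left(g \right)} = \left(-5\right)^{2} - g = 25 - g$)
$f{\left(Q{\left(A \right)} \right)} 138 = \left(25 - 2\right) 138 = 23 \cdot 138 = 3174$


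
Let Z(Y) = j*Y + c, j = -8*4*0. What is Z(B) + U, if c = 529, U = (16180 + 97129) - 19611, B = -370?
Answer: 94227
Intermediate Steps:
U = 93698 (U = 113309 - 19611 = 93698)
j = 0 (j = -32*0 = 0)
Z(Y) = 529 (Z(Y) = 0*Y + 529 = 0 + 529 = 529)
Z(B) + U = 529 + 93698 = 94227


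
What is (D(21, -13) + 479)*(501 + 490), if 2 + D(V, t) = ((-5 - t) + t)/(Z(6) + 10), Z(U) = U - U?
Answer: 944423/2 ≈ 4.7221e+5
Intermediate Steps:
Z(U) = 0
D(V, t) = -5/2 (D(V, t) = -2 + ((-5 - t) + t)/(0 + 10) = -2 - 5/10 = -2 - 5*1/10 = -2 - 1/2 = -5/2)
(D(21, -13) + 479)*(501 + 490) = (-5/2 + 479)*(501 + 490) = (953/2)*991 = 944423/2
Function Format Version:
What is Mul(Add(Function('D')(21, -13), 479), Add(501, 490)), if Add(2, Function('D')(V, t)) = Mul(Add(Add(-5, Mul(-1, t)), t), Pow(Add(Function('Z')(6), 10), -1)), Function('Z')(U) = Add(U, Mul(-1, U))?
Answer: Rational(944423, 2) ≈ 4.7221e+5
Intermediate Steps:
Function('Z')(U) = 0
Function('D')(V, t) = Rational(-5, 2) (Function('D')(V, t) = Add(-2, Mul(Add(Add(-5, Mul(-1, t)), t), Pow(Add(0, 10), -1))) = Add(-2, Mul(-5, Pow(10, -1))) = Add(-2, Mul(-5, Rational(1, 10))) = Add(-2, Rational(-1, 2)) = Rational(-5, 2))
Mul(Add(Function('D')(21, -13), 479), Add(501, 490)) = Mul(Add(Rational(-5, 2), 479), Add(501, 490)) = Mul(Rational(953, 2), 991) = Rational(944423, 2)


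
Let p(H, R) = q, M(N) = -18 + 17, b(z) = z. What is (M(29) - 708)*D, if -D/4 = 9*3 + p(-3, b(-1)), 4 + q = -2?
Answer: 59556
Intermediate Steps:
M(N) = -1
q = -6 (q = -4 - 2 = -6)
p(H, R) = -6
D = -84 (D = -4*(9*3 - 6) = -4*(27 - 6) = -4*21 = -84)
(M(29) - 708)*D = (-1 - 708)*(-84) = -709*(-84) = 59556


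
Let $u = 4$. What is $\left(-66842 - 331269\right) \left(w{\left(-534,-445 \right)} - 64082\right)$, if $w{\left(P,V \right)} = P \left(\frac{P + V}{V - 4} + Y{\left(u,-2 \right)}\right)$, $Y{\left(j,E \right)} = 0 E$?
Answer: $\frac{11662902204044}{449} \approx 2.5975 \cdot 10^{10}$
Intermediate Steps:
$Y{\left(j,E \right)} = 0$
$w{\left(P,V \right)} = \frac{P \left(P + V\right)}{-4 + V}$ ($w{\left(P,V \right)} = P \left(\frac{P + V}{V - 4} + 0\right) = P \left(\frac{P + V}{-4 + V} + 0\right) = P \frac{P + V}{-4 + V} = \frac{P \left(P + V\right)}{-4 + V}$)
$\left(-66842 - 331269\right) \left(w{\left(-534,-445 \right)} - 64082\right) = \left(-66842 - 331269\right) \left(- \frac{534 \left(-534 - 445\right)}{-4 - 445} - 64082\right) = - 398111 \left(\left(-534\right) \frac{1}{-449} \left(-979\right) - 64082\right) = - 398111 \left(\left(-534\right) \left(- \frac{1}{449}\right) \left(-979\right) - 64082\right) = - 398111 \left(- \frac{522786}{449} - 64082\right) = \left(-398111\right) \left(- \frac{29295604}{449}\right) = \frac{11662902204044}{449}$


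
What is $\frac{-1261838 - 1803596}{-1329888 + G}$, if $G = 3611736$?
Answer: $- \frac{1532717}{1140924} \approx -1.3434$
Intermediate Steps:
$\frac{-1261838 - 1803596}{-1329888 + G} = \frac{-1261838 - 1803596}{-1329888 + 3611736} = - \frac{3065434}{2281848} = \left(-3065434\right) \frac{1}{2281848} = - \frac{1532717}{1140924}$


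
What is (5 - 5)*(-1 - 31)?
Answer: 0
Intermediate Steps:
(5 - 5)*(-1 - 31) = 0*(-32) = 0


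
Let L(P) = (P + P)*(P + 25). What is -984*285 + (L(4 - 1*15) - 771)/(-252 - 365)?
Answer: -173030401/617 ≈ -2.8044e+5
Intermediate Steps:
L(P) = 2*P*(25 + P) (L(P) = (2*P)*(25 + P) = 2*P*(25 + P))
-984*285 + (L(4 - 1*15) - 771)/(-252 - 365) = -984*285 + (2*(4 - 1*15)*(25 + (4 - 1*15)) - 771)/(-252 - 365) = -280440 + (2*(4 - 15)*(25 + (4 - 15)) - 771)/(-617) = -280440 + (2*(-11)*(25 - 11) - 771)*(-1/617) = -280440 + (2*(-11)*14 - 771)*(-1/617) = -280440 + (-308 - 771)*(-1/617) = -280440 - 1079*(-1/617) = -280440 + 1079/617 = -173030401/617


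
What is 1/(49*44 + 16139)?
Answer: 1/18295 ≈ 5.4660e-5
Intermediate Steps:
1/(49*44 + 16139) = 1/(2156 + 16139) = 1/18295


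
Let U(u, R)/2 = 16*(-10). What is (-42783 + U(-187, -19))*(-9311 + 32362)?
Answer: -993567253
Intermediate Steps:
U(u, R) = -320 (U(u, R) = 2*(16*(-10)) = 2*(-160) = -320)
(-42783 + U(-187, -19))*(-9311 + 32362) = (-42783 - 320)*(-9311 + 32362) = -43103*23051 = -993567253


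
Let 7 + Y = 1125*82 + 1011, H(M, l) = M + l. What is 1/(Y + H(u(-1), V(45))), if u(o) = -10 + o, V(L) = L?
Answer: 1/93288 ≈ 1.0719e-5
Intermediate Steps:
Y = 93254 (Y = -7 + (1125*82 + 1011) = -7 + (92250 + 1011) = -7 + 93261 = 93254)
1/(Y + H(u(-1), V(45))) = 1/(93254 + ((-10 - 1) + 45)) = 1/(93254 + (-11 + 45)) = 1/(93254 + 34) = 1/93288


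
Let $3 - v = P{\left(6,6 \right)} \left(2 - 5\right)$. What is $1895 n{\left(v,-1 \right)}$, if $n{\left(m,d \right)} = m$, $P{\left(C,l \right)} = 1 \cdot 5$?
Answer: $34110$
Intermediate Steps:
$P{\left(C,l \right)} = 5$
$v = 18$ ($v = 3 - 5 \left(2 - 5\right) = 3 - 5 \left(-3\right) = 3 - -15 = 3 + 15 = 18$)
$1895 n{\left(v,-1 \right)} = 1895 \cdot 18 = 34110$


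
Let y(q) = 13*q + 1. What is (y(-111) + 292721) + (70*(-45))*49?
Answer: 136929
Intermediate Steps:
y(q) = 1 + 13*q
(y(-111) + 292721) + (70*(-45))*49 = ((1 + 13*(-111)) + 292721) + (70*(-45))*49 = ((1 - 1443) + 292721) - 3150*49 = (-1442 + 292721) - 154350 = 291279 - 154350 = 136929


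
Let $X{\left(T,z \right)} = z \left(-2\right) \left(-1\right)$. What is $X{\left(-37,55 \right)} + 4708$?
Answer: $4818$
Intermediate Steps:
$X{\left(T,z \right)} = 2 z$ ($X{\left(T,z \right)} = - 2 z \left(-1\right) = 2 z$)
$X{\left(-37,55 \right)} + 4708 = 2 \cdot 55 + 4708 = 110 + 4708 = 4818$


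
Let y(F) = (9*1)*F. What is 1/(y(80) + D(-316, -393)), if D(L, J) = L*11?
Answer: -1/2756 ≈ -0.00036284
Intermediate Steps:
y(F) = 9*F
D(L, J) = 11*L
1/(y(80) + D(-316, -393)) = 1/(9*80 + 11*(-316)) = 1/(720 - 3476) = 1/(-2756) = -1/2756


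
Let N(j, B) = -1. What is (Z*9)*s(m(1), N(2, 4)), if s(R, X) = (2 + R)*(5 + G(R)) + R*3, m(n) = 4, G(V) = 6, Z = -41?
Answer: -28782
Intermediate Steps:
s(R, X) = 22 + 14*R (s(R, X) = (2 + R)*(5 + 6) + R*3 = (2 + R)*11 + 3*R = (22 + 11*R) + 3*R = 22 + 14*R)
(Z*9)*s(m(1), N(2, 4)) = (-41*9)*(22 + 14*4) = -369*(22 + 56) = -369*78 = -28782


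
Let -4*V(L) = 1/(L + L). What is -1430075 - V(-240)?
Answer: -2745744001/1920 ≈ -1.4301e+6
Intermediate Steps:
V(L) = -1/(8*L) (V(L) = -1/(4*(L + L)) = -1/(2*L)/4 = -1/(8*L))
-1430075 - V(-240) = -1430075 - (-1)/(8*(-240)) = -1430075 - (-1)*(-1)/(8*240) = -1430075 - 1*1/1920 = -1430075 - 1/1920 = -2745744001/1920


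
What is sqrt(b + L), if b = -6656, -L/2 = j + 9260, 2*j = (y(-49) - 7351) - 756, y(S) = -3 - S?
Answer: I*sqrt(17115) ≈ 130.82*I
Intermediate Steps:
j = -8061/2 (j = (((-3 - 1*(-49)) - 7351) - 756)/2 = (((-3 + 49) - 7351) - 756)/2 = ((46 - 7351) - 756)/2 = (-7305 - 756)/2 = (1/2)*(-8061) = -8061/2 ≈ -4030.5)
L = -10459 (L = -2*(-8061/2 + 9260) = -2*10459/2 = -10459)
sqrt(b + L) = sqrt(-6656 - 10459) = sqrt(-17115) = I*sqrt(17115)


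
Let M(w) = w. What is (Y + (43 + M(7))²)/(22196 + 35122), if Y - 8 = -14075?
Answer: -11567/57318 ≈ -0.20180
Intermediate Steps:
Y = -14067 (Y = 8 - 14075 = -14067)
(Y + (43 + M(7))²)/(22196 + 35122) = (-14067 + (43 + 7)²)/(22196 + 35122) = (-14067 + 50²)/57318 = (-14067 + 2500)*(1/57318) = -11567*1/57318 = -11567/57318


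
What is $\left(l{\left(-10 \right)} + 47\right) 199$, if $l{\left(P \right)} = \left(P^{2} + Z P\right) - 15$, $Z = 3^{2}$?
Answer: $8358$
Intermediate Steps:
$Z = 9$
$l{\left(P \right)} = -15 + P^{2} + 9 P$ ($l{\left(P \right)} = \left(P^{2} + 9 P\right) - 15 = -15 + P^{2} + 9 P$)
$\left(l{\left(-10 \right)} + 47\right) 199 = \left(\left(-15 + \left(-10\right)^{2} + 9 \left(-10\right)\right) + 47\right) 199 = \left(\left(-15 + 100 - 90\right) + 47\right) 199 = \left(-5 + 47\right) 199 = 42 \cdot 199 = 8358$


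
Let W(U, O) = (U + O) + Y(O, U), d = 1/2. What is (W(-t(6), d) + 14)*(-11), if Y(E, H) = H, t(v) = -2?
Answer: -407/2 ≈ -203.50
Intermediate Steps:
d = ½ ≈ 0.50000
W(U, O) = O + 2*U (W(U, O) = (U + O) + U = (O + U) + U = O + 2*U)
(W(-t(6), d) + 14)*(-11) = ((½ + 2*(-1*(-2))) + 14)*(-11) = ((½ + 2*2) + 14)*(-11) = ((½ + 4) + 14)*(-11) = (9/2 + 14)*(-11) = (37/2)*(-11) = -407/2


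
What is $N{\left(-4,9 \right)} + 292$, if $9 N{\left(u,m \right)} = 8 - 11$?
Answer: $\frac{875}{3} \approx 291.67$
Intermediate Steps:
$N{\left(u,m \right)} = - \frac{1}{3}$ ($N{\left(u,m \right)} = \frac{8 - 11}{9} = \frac{1}{9} \left(-3\right) = - \frac{1}{3}$)
$N{\left(-4,9 \right)} + 292 = - \frac{1}{3} + 292 = \frac{875}{3}$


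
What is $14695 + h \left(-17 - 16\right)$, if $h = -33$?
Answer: $15784$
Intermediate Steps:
$14695 + h \left(-17 - 16\right) = 14695 - 33 \left(-17 - 16\right) = 14695 - -1089 = 14695 + 1089 = 15784$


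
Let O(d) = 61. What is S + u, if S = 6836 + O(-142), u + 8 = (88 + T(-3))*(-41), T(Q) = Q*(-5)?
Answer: 2666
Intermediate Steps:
T(Q) = -5*Q
u = -4231 (u = -8 + (88 - 5*(-3))*(-41) = -8 + (88 + 15)*(-41) = -8 + 103*(-41) = -8 - 4223 = -4231)
S = 6897 (S = 6836 + 61 = 6897)
S + u = 6897 - 4231 = 2666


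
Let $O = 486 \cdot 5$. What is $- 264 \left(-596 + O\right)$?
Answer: $-484176$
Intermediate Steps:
$O = 2430$
$- 264 \left(-596 + O\right) = - 264 \left(-596 + 2430\right) = \left(-264\right) 1834 = -484176$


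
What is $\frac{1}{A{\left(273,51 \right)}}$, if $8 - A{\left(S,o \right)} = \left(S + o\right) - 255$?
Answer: $- \frac{1}{61} \approx -0.016393$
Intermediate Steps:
$A{\left(S,o \right)} = 263 - S - o$ ($A{\left(S,o \right)} = 8 - \left(\left(S + o\right) - 255\right) = 8 - \left(-255 + S + o\right) = 263 - S - o$)
$\frac{1}{A{\left(273,51 \right)}} = \frac{1}{263 - 273 - 51} = \frac{1}{-61} = - \frac{1}{61}$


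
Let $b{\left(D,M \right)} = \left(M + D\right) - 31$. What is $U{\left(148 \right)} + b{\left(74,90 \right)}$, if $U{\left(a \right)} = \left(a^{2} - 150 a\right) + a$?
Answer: $-15$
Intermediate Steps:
$b{\left(D,M \right)} = -31 + D + M$ ($b{\left(D,M \right)} = \left(D + M\right) - 31 = -31 + D + M$)
$U{\left(a \right)} = a^{2} - 149 a$
$U{\left(148 \right)} + b{\left(74,90 \right)} = 148 \left(-149 + 148\right) + \left(-31 + 74 + 90\right) = 148 \left(-1\right) + 133 = -148 + 133 = -15$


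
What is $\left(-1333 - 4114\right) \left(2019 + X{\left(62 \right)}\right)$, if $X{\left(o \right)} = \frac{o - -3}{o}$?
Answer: $- \frac{682198621}{62} \approx -1.1003 \cdot 10^{7}$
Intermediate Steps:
$X{\left(o \right)} = \frac{3 + o}{o}$ ($X{\left(o \right)} = \frac{o + 3}{o} = \frac{3 + o}{o}$)
$\left(-1333 - 4114\right) \left(2019 + X{\left(62 \right)}\right) = \left(-1333 - 4114\right) \left(2019 + \frac{3 + 62}{62}\right) = - 5447 \left(2019 + \frac{1}{62} \cdot 65\right) = - 5447 \left(2019 + \frac{65}{62}\right) = \left(-5447\right) \frac{125243}{62} = - \frac{682198621}{62}$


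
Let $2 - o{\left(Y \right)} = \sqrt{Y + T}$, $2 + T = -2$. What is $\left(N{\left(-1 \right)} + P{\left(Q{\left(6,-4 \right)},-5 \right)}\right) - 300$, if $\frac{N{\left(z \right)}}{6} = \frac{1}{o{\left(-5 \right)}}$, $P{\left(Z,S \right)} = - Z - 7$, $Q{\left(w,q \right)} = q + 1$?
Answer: $- \frac{3940}{13} + \frac{18 i}{13} \approx -303.08 + 1.3846 i$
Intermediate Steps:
$T = -4$ ($T = -2 - 2 = -4$)
$o{\left(Y \right)} = 2 - \sqrt{-4 + Y}$ ($o{\left(Y \right)} = 2 - \sqrt{Y - 4} = 2 - \sqrt{-4 + Y}$)
$Q{\left(w,q \right)} = 1 + q$
$P{\left(Z,S \right)} = -7 - Z$
$N{\left(z \right)} = \frac{6 \left(2 + 3 i\right)}{13}$ ($N{\left(z \right)} = \frac{6}{2 - \sqrt{-4 - 5}} = \frac{6}{2 - \sqrt{-9}} = \frac{6}{2 - 3 i} = 6 \frac{2 + 3 i}{13} = \frac{6 \left(2 + 3 i\right)}{13}$)
$\left(N{\left(-1 \right)} + P{\left(Q{\left(6,-4 \right)},-5 \right)}\right) - 300 = \left(\left(\frac{12}{13} + \frac{18 i}{13}\right) - 4\right) - 300 = \left(- \frac{40}{13} + \frac{18 i}{13}\right) - 300 = - \frac{3940}{13} + \frac{18 i}{13}$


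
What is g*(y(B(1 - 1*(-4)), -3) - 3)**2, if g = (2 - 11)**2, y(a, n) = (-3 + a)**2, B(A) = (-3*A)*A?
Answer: 2995263441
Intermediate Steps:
B(A) = -3*A**2
g = 81 (g = (-9)**2 = 81)
g*(y(B(1 - 1*(-4)), -3) - 3)**2 = 81*((-3 - 3*(1 - 1*(-4))**2)**2 - 3)**2 = 81*((-3 - 3*(1 + 4)**2)**2 - 3)**2 = 81*((-3 - 3*5**2)**2 - 3)**2 = 81*((-3 - 3*25)**2 - 3)**2 = 81*((-3 - 75)**2 - 3)**2 = 81*((-78)**2 - 3)**2 = 81*(6084 - 3)**2 = 81*6081**2 = 81*36978561 = 2995263441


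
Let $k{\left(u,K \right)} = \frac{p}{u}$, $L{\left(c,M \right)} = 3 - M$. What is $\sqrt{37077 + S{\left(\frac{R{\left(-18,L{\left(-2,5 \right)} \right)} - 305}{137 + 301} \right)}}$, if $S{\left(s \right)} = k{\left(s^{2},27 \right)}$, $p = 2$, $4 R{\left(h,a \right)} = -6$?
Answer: $\frac{\sqrt{13933921965}}{613} \approx 192.56$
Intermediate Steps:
$R{\left(h,a \right)} = - \frac{3}{2}$ ($R{\left(h,a \right)} = \frac{1}{4} \left(-6\right) = - \frac{3}{2}$)
$k{\left(u,K \right)} = \frac{2}{u}$
$S{\left(s \right)} = \frac{2}{s^{2}}$
$\sqrt{37077 + S{\left(\frac{R{\left(-18,L{\left(-2,5 \right)} \right)} - 305}{137 + 301} \right)}} = \sqrt{37077 + \frac{2}{\frac{1}{\left(137 + 301\right)^{2}} \left(- \frac{3}{2} - 305\right)^{2}}} = \sqrt{37077 + \frac{2}{\frac{375769}{767376}}} = \sqrt{37077 + 2 \cdot \frac{767376}{375769}} = \sqrt{37077 + \frac{1534752}{375769}} = \sqrt{\frac{13933921965}{375769}} = \frac{\sqrt{13933921965}}{613}$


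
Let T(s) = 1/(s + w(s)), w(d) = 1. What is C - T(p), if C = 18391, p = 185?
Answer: 3420725/186 ≈ 18391.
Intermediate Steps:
T(s) = 1/(1 + s) (T(s) = 1/(s + 1) = 1/(1 + s))
C - T(p) = 18391 - 1/(1 + 185) = 18391 - 1/186 = 3420725/186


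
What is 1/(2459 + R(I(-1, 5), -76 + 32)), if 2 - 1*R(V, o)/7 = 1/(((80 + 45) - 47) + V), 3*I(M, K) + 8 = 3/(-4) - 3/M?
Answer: 913/2257765 ≈ 0.00040438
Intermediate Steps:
I(M, K) = -35/12 - 1/M (I(M, K) = -8/3 + (3/(-4) - 3/M)/3 = -8/3 + (3*(-¼) - 3/M)/3 = -8/3 + (-¾ - 3/M)/3 = -8/3 + (-¼ - 1/M) = -35/12 - 1/M)
R(V, o) = 14 - 7/(78 + V) (R(V, o) = 14 - 7/(((80 + 45) - 47) + V) = 14 - 7/((125 - 47) + V) = 14 - 7/(78 + V))
1/(2459 + R(I(-1, 5), -76 + 32)) = 1/(2459 + 7*(155 + 2*(-35/12 - 1/(-1)))/(78 + (-35/12 - 1/(-1)))) = 1/(2459 + 7*(155 + 2*(-35/12 - 1*(-1)))/(78 + (-35/12 - 1*(-1)))) = 1/(2459 + 7*(155 + 2*(-35/12 + 1))/(78 + (-35/12 + 1))) = 1/(2459 + 7*(155 + 2*(-23/12))/(78 - 23/12)) = 1/(2459 + 7*(155 - 23/6)/(913/12)) = 1/(2459 + 7*(12/913)*(907/6)) = 1/(2459 + 12698/913) = 1/(2257765/913) = 913/2257765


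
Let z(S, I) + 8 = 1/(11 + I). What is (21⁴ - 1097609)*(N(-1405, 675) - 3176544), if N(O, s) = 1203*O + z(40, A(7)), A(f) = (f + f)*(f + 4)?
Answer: 725226734380912/165 ≈ 4.3953e+12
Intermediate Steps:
A(f) = 2*f*(4 + f) (A(f) = (2*f)*(4 + f) = 2*f*(4 + f))
z(S, I) = -8 + 1/(11 + I)
N(O, s) = -1319/165 + 1203*O (N(O, s) = 1203*O + (-87 - 16*7*(4 + 7))/(11 + 2*7*(4 + 7)) = 1203*O + (-87 - 16*7*11)/(11 + 2*7*11) = 1203*O + (-87 - 8*154)/(11 + 154) = 1203*O + (-87 - 1232)/165 = 1203*O + (1/165)*(-1319) = 1203*O - 1319/165 = -1319/165 + 1203*O)
(21⁴ - 1097609)*(N(-1405, 675) - 3176544) = (21⁴ - 1097609)*((-1319/165 + 1203*(-1405)) - 3176544) = (194481 - 1097609)*((-1319/165 - 1690215) - 3176544) = -903128*(-278886794/165 - 3176544) = -903128*(-803016554/165) = 725226734380912/165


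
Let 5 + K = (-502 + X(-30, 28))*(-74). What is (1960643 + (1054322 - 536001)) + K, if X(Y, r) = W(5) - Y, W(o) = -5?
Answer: 2514257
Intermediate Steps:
X(Y, r) = -5 - Y
K = 35293 (K = -5 + (-502 + (-5 - 1*(-30)))*(-74) = -5 + (-502 + (-5 + 30))*(-74) = -5 + (-502 + 25)*(-74) = -5 - 477*(-74) = -5 + 35298 = 35293)
(1960643 + (1054322 - 536001)) + K = (1960643 + (1054322 - 536001)) + 35293 = (1960643 + 518321) + 35293 = 2478964 + 35293 = 2514257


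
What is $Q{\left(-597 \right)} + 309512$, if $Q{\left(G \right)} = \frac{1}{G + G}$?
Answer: $\frac{369557327}{1194} \approx 3.0951 \cdot 10^{5}$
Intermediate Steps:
$Q{\left(G \right)} = \frac{1}{2 G}$
$Q{\left(-597 \right)} + 309512 = \frac{1}{2 \left(-597\right)} + 309512 = \frac{1}{2} \left(- \frac{1}{597}\right) + 309512 = - \frac{1}{1194} + 309512 = \frac{369557327}{1194}$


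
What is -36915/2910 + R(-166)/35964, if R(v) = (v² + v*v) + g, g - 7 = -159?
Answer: -6487097/581418 ≈ -11.157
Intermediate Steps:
g = -152 (g = 7 - 159 = -152)
R(v) = -152 + 2*v² (R(v) = (v² + v*v) - 152 = (v² + v²) - 152 = 2*v² - 152 = -152 + 2*v²)
-36915/2910 + R(-166)/35964 = -36915/2910 + (-152 + 2*(-166)²)/35964 = -36915*1/2910 + (-152 + 2*27556)*(1/35964) = -2461/194 + (-152 + 55112)*(1/35964) = -2461/194 + 54960*(1/35964) = -2461/194 + 4580/2997 = -6487097/581418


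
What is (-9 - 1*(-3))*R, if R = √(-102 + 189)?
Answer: -6*√87 ≈ -55.964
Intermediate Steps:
R = √87 ≈ 9.3274
(-9 - 1*(-3))*R = (-9 - 1*(-3))*√87 = (-9 + 3)*√87 = -6*√87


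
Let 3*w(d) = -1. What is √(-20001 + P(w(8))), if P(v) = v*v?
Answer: 2*I*√45002/3 ≈ 141.42*I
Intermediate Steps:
w(d) = -⅓ (w(d) = (⅓)*(-1) = -⅓)
P(v) = v²
√(-20001 + P(w(8))) = √(-20001 + (-⅓)²) = √(-20001 + ⅑) = √(-180008/9) = 2*I*√45002/3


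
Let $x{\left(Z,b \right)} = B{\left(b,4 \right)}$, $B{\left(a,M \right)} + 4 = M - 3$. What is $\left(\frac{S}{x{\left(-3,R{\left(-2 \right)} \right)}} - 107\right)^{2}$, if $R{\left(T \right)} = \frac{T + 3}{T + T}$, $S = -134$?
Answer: $\frac{34969}{9} \approx 3885.4$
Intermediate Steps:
$B{\left(a,M \right)} = -7 + M$ ($B{\left(a,M \right)} = -4 + \left(M - 3\right) = -4 + \left(-3 + M\right) = -7 + M$)
$R{\left(T \right)} = \frac{3 + T}{2 T}$
$x{\left(Z,b \right)} = -3$ ($x{\left(Z,b \right)} = -7 + 4 = -3$)
$\left(\frac{S}{x{\left(-3,R{\left(-2 \right)} \right)}} - 107\right)^{2} = \left(- \frac{134}{-3} - 107\right)^{2} = \left(\left(-134\right) \left(- \frac{1}{3}\right) - 107\right)^{2} = \left(\frac{134}{3} - 107\right)^{2} = \left(- \frac{187}{3}\right)^{2} = \frac{34969}{9}$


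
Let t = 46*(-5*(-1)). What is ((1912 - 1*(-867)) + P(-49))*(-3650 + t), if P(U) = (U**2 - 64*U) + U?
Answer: -28273140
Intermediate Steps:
P(U) = U**2 - 63*U
t = 230 (t = 46*5 = 230)
((1912 - 1*(-867)) + P(-49))*(-3650 + t) = ((1912 - 1*(-867)) - 49*(-63 - 49))*(-3650 + 230) = ((1912 + 867) - 49*(-112))*(-3420) = (2779 + 5488)*(-3420) = 8267*(-3420) = -28273140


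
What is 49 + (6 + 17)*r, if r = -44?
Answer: -963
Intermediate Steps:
49 + (6 + 17)*r = 49 + (6 + 17)*(-44) = 49 + 23*(-44) = 49 - 1012 = -963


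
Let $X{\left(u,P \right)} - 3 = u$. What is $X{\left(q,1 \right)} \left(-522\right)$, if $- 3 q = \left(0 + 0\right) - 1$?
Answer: $-1740$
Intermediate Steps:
$q = \frac{1}{3}$ ($q = - \frac{\left(0 + 0\right) - 1}{3} = - \frac{0 - 1}{3} = \left(- \frac{1}{3}\right) \left(-1\right) = \frac{1}{3} \approx 0.33333$)
$X{\left(u,P \right)} = 3 + u$
$X{\left(q,1 \right)} \left(-522\right) = \left(3 + \frac{1}{3}\right) \left(-522\right) = \frac{10}{3} \left(-522\right) = -1740$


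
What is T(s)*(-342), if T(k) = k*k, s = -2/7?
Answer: -1368/49 ≈ -27.918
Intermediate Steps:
s = -2/7 (s = -2*⅐ = -2/7 ≈ -0.28571)
T(k) = k²
T(s)*(-342) = (-2/7)²*(-342) = (4/49)*(-342) = -1368/49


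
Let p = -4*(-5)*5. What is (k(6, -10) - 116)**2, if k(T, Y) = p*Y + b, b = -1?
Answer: 1247689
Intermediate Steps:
p = 100 (p = 20*5 = 100)
k(T, Y) = -1 + 100*Y (k(T, Y) = 100*Y - 1 = -1 + 100*Y)
(k(6, -10) - 116)**2 = ((-1 + 100*(-10)) - 116)**2 = ((-1 - 1000) - 116)**2 = (-1001 - 116)**2 = (-1117)**2 = 1247689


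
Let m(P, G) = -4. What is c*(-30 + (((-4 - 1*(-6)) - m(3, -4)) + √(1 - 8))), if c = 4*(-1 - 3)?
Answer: 384 - 16*I*√7 ≈ 384.0 - 42.332*I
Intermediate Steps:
c = -16 (c = 4*(-4) = -16)
c*(-30 + (((-4 - 1*(-6)) - m(3, -4)) + √(1 - 8))) = -16*(-30 + (((-4 - 1*(-6)) - 1*(-4)) + √(1 - 8))) = -16*(-30 + (((-4 + 6) + 4) + √(-7))) = -16*(-30 + ((2 + 4) + I*√7)) = -16*(-30 + (6 + I*√7)) = -16*(-24 + I*√7) = 384 - 16*I*√7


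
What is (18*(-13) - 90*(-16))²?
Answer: 1454436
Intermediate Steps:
(18*(-13) - 90*(-16))² = (-234 + 1440)² = 1206² = 1454436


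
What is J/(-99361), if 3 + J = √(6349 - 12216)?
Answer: 3/99361 - I*√5867/99361 ≈ 3.0193e-5 - 0.00077089*I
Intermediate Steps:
J = -3 + I*√5867 (J = -3 + √(6349 - 12216) = -3 + √(-5867) = -3 + I*√5867 ≈ -3.0 + 76.596*I)
J/(-99361) = (-3 + I*√5867)/(-99361) = (-3 + I*√5867)*(-1/99361) = 3/99361 - I*√5867/99361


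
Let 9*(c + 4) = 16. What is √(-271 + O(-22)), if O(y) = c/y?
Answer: I*√295009/33 ≈ 16.459*I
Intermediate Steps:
c = -20/9 (c = -4 + (⅑)*16 = -4 + 16/9 = -20/9 ≈ -2.2222)
O(y) = -20/(9*y)
√(-271 + O(-22)) = √(-271 - 20/9/(-22)) = √(-271 - 20/9*(-1/22)) = √(-271 + 10/99) = √(-26819/99) = I*√295009/33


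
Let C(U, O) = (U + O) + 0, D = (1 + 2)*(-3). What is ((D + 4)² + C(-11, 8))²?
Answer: 484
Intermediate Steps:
D = -9 (D = 3*(-3) = -9)
C(U, O) = O + U (C(U, O) = (O + U) + 0 = O + U)
((D + 4)² + C(-11, 8))² = ((-9 + 4)² + (8 - 11))² = ((-5)² - 3)² = (25 - 3)² = 22² = 484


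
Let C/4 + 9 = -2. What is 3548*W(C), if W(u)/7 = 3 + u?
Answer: -1018276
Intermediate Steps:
C = -44 (C = -36 + 4*(-2) = -36 - 8 = -44)
W(u) = 21 + 7*u (W(u) = 7*(3 + u) = 21 + 7*u)
3548*W(C) = 3548*(21 + 7*(-44)) = 3548*(21 - 308) = 3548*(-287) = -1018276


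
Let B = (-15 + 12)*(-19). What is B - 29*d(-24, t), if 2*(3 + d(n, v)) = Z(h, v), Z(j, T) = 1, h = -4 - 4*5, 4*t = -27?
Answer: 259/2 ≈ 129.50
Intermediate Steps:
t = -27/4 (t = (1/4)*(-27) = -27/4 ≈ -6.7500)
h = -24 (h = -4 - 20 = -24)
B = 57 (B = -3*(-19) = 57)
d(n, v) = -5/2 (d(n, v) = -3 + (1/2)*1 = -3 + 1/2 = -5/2)
B - 29*d(-24, t) = 57 - 29*(-5/2) = 57 + 145/2 = 259/2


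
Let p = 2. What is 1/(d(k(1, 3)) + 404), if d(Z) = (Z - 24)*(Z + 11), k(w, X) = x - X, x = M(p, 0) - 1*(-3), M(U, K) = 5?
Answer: 1/100 ≈ 0.010000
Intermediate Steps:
x = 8 (x = 5 - 1*(-3) = 5 + 3 = 8)
k(w, X) = 8 - X
d(Z) = (-24 + Z)*(11 + Z)
1/(d(k(1, 3)) + 404) = 1/((-264 + (8 - 1*3)² - 13*(8 - 1*3)) + 404) = 1/((-264 + (8 - 3)² - 13*(8 - 3)) + 404) = 1/((-264 + 5² - 13*5) + 404) = 1/((-264 + 25 - 65) + 404) = 1/(-304 + 404) = 1/100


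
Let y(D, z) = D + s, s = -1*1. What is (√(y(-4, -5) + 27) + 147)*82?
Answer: 12054 + 82*√22 ≈ 12439.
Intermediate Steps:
s = -1
y(D, z) = -1 + D (y(D, z) = D - 1 = -1 + D)
(√(y(-4, -5) + 27) + 147)*82 = (√((-1 - 4) + 27) + 147)*82 = (√(-5 + 27) + 147)*82 = (√22 + 147)*82 = (147 + √22)*82 = 12054 + 82*√22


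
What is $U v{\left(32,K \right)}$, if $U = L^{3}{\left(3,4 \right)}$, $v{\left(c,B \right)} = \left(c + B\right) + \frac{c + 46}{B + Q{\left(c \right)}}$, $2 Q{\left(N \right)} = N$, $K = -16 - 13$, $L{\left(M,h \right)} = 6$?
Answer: $-648$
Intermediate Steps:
$K = -29$ ($K = -16 - 13 = -29$)
$Q{\left(N \right)} = \frac{N}{2}$
$v{\left(c,B \right)} = B + c + \frac{46 + c}{B + \frac{c}{2}}$ ($v{\left(c,B \right)} = \left(c + B\right) + \frac{c + 46}{B + \frac{c}{2}} = \left(B + c\right) + \frac{46 + c}{B + \frac{c}{2}} = B + c + \frac{46 + c}{B + \frac{c}{2}}$)
$U = 216$ ($U = 6^{3} = 216$)
$U v{\left(32,K \right)} = 216 \frac{92 + 32^{2} + 2 \cdot 32 + 2 \left(-29\right)^{2} + 3 \left(-29\right) 32}{32 + 2 \left(-29\right)} = 216 \frac{92 + 1024 + 64 + 2 \cdot 841 - 2784}{32 - 58} = 216 \frac{92 + 1024 + 64 + 1682 - 2784}{-26} = 216 \left(\left(- \frac{1}{26}\right) 78\right) = 216 \left(-3\right) = -648$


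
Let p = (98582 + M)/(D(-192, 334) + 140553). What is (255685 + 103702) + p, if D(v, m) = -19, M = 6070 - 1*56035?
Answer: 50506141275/140534 ≈ 3.5939e+5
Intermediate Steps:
M = -49965 (M = 6070 - 56035 = -49965)
p = 48617/140534 (p = (98582 - 49965)/(-19 + 140553) = 48617/140534 ≈ 0.34594)
(255685 + 103702) + p = (255685 + 103702) + 48617/140534 = 359387 + 48617/140534 = 50506141275/140534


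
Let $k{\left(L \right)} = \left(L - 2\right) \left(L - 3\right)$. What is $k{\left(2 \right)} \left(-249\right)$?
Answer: $0$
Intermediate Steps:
$k{\left(L \right)} = \left(-3 + L\right) \left(-2 + L\right)$ ($k{\left(L \right)} = \left(-2 + L\right) \left(-3 + L\right) = \left(-3 + L\right) \left(-2 + L\right)$)
$k{\left(2 \right)} \left(-249\right) = \left(6 + 2^{2} - 10\right) \left(-249\right) = \left(6 + 4 - 10\right) \left(-249\right) = 0 \left(-249\right) = 0$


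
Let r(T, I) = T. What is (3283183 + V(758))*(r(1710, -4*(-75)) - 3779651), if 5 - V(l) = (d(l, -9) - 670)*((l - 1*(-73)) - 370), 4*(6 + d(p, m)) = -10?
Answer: -27170774108773/2 ≈ -1.3585e+13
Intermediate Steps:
d(p, m) = -17/2 (d(p, m) = -6 + (¼)*(-10) = -6 - 5/2 = -17/2)
V(l) = -403019/2 + 1357*l/2 (V(l) = 5 - (-17/2 - 670)*((l - 1*(-73)) - 370) = 5 - (-1357)*((l + 73) - 370)/2 = 5 - (-1357)*((73 + l) - 370)/2 = 5 - (-1357)*(-297 + l)/2 = 5 - (403029/2 - 1357*l/2) = 5 + (-403029/2 + 1357*l/2) = -403019/2 + 1357*l/2)
(3283183 + V(758))*(r(1710, -4*(-75)) - 3779651) = (3283183 + (-403019/2 + (1357/2)*758))*(1710 - 3779651) = (3283183 + (-403019/2 + 514303))*(-3777941) = (3283183 + 625587/2)*(-3777941) = (7191953/2)*(-3777941) = -27170774108773/2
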